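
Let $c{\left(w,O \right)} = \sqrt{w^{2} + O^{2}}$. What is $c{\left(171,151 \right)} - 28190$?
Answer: $-28190 + \sqrt{52042} \approx -27962.0$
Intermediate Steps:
$c{\left(w,O \right)} = \sqrt{O^{2} + w^{2}}$
$c{\left(171,151 \right)} - 28190 = \sqrt{151^{2} + 171^{2}} - 28190 = \sqrt{22801 + 29241} - 28190 = \sqrt{52042} - 28190 = -28190 + \sqrt{52042}$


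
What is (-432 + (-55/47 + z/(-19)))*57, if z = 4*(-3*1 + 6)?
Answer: -1162155/47 ≈ -24727.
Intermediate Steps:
z = 12 (z = 4*(-3 + 6) = 4*3 = 12)
(-432 + (-55/47 + z/(-19)))*57 = (-432 + (-55/47 + 12/(-19)))*57 = (-432 + (-55*1/47 + 12*(-1/19)))*57 = (-432 + (-55/47 - 12/19))*57 = (-432 - 1609/893)*57 = -387385/893*57 = -1162155/47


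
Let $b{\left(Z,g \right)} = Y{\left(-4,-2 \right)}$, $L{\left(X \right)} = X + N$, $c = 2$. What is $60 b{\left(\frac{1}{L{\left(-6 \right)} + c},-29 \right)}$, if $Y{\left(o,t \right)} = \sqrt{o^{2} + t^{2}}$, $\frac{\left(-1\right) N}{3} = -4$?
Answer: $120 \sqrt{5} \approx 268.33$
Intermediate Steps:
$N = 12$ ($N = \left(-3\right) \left(-4\right) = 12$)
$L{\left(X \right)} = 12 + X$ ($L{\left(X \right)} = X + 12 = 12 + X$)
$b{\left(Z,g \right)} = 2 \sqrt{5}$ ($b{\left(Z,g \right)} = \sqrt{\left(-4\right)^{2} + \left(-2\right)^{2}} = \sqrt{16 + 4} = \sqrt{20} = 2 \sqrt{5}$)
$60 b{\left(\frac{1}{L{\left(-6 \right)} + c},-29 \right)} = 60 \cdot 2 \sqrt{5} = 120 \sqrt{5}$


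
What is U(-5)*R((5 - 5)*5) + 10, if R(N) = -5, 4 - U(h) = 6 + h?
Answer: -5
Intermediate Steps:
U(h) = -2 - h (U(h) = 4 - (6 + h) = 4 + (-6 - h) = -2 - h)
U(-5)*R((5 - 5)*5) + 10 = (-2 - 1*(-5))*(-5) + 10 = (-2 + 5)*(-5) + 10 = 3*(-5) + 10 = -15 + 10 = -5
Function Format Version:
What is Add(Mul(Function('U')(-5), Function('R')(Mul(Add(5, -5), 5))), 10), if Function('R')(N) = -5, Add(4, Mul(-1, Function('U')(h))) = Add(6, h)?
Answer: -5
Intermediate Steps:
Function('U')(h) = Add(-2, Mul(-1, h)) (Function('U')(h) = Add(4, Mul(-1, Add(6, h))) = Add(4, Add(-6, Mul(-1, h))) = Add(-2, Mul(-1, h)))
Add(Mul(Function('U')(-5), Function('R')(Mul(Add(5, -5), 5))), 10) = Add(Mul(Add(-2, Mul(-1, -5)), -5), 10) = Add(Mul(Add(-2, 5), -5), 10) = Add(Mul(3, -5), 10) = Add(-15, 10) = -5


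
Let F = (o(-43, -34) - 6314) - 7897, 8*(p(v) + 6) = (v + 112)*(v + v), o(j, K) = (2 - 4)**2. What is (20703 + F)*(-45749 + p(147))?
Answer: -235393928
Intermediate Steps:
o(j, K) = 4 (o(j, K) = (-2)**2 = 4)
p(v) = -6 + v*(112 + v)/4 (p(v) = -6 + ((v + 112)*(v + v))/8 = -6 + ((112 + v)*(2*v))/8 = -6 + (2*v*(112 + v))/8 = -6 + v*(112 + v)/4)
F = -14207 (F = (4 - 6314) - 7897 = -6310 - 7897 = -14207)
(20703 + F)*(-45749 + p(147)) = (20703 - 14207)*(-45749 + (-6 + 28*147 + (1/4)*147**2)) = 6496*(-45749 + (-6 + 4116 + (1/4)*21609)) = 6496*(-45749 + (-6 + 4116 + 21609/4)) = 6496*(-45749 + 38049/4) = 6496*(-144947/4) = -235393928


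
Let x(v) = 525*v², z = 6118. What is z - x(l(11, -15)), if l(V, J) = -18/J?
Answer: 5362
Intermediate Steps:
z - x(l(11, -15)) = 6118 - 525*(-18/(-15))² = 6118 - 525*(-18*(-1/15))² = 6118 - 525*(6/5)² = 6118 - 525*36/25 = 6118 - 1*756 = 6118 - 756 = 5362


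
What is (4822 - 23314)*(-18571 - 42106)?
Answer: 1122039084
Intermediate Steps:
(4822 - 23314)*(-18571 - 42106) = -18492*(-60677) = 1122039084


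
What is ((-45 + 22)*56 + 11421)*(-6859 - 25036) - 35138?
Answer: -323227173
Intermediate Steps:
((-45 + 22)*56 + 11421)*(-6859 - 25036) - 35138 = (-23*56 + 11421)*(-31895) - 35138 = (-1288 + 11421)*(-31895) - 35138 = 10133*(-31895) - 35138 = -323192035 - 35138 = -323227173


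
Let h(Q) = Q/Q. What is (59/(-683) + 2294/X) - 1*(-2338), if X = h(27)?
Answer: 3163597/683 ≈ 4631.9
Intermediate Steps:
h(Q) = 1
X = 1
(59/(-683) + 2294/X) - 1*(-2338) = (59/(-683) + 2294/1) - 1*(-2338) = (59*(-1/683) + 2294*1) + 2338 = (-59/683 + 2294) + 2338 = 1566743/683 + 2338 = 3163597/683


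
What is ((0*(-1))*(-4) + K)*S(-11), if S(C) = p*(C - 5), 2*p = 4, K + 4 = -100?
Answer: 3328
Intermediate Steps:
K = -104 (K = -4 - 100 = -104)
p = 2 (p = (1/2)*4 = 2)
S(C) = -10 + 2*C (S(C) = 2*(C - 5) = 2*(-5 + C) = -10 + 2*C)
((0*(-1))*(-4) + K)*S(-11) = ((0*(-1))*(-4) - 104)*(-10 + 2*(-11)) = (0*(-4) - 104)*(-10 - 22) = (0 - 104)*(-32) = -104*(-32) = 3328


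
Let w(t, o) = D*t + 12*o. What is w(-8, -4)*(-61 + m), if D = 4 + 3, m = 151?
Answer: -9360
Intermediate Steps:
D = 7
w(t, o) = 7*t + 12*o
w(-8, -4)*(-61 + m) = (7*(-8) + 12*(-4))*(-61 + 151) = (-56 - 48)*90 = -104*90 = -9360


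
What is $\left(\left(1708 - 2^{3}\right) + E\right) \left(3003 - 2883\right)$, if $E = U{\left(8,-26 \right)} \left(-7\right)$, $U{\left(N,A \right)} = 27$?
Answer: $181320$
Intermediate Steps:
$E = -189$ ($E = 27 \left(-7\right) = -189$)
$\left(\left(1708 - 2^{3}\right) + E\right) \left(3003 - 2883\right) = \left(\left(1708 - 2^{3}\right) - 189\right) \left(3003 - 2883\right) = \left(\left(1708 - 8\right) - 189\right) 120 = \left(1700 - 189\right) 120 = 1511 \cdot 120 = 181320$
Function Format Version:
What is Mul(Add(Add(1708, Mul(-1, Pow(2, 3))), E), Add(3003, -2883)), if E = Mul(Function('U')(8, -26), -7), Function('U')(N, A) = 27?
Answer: 181320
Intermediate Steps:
E = -189 (E = Mul(27, -7) = -189)
Mul(Add(Add(1708, Mul(-1, Pow(2, 3))), E), Add(3003, -2883)) = Mul(Add(Add(1708, Mul(-1, Pow(2, 3))), -189), Add(3003, -2883)) = Mul(Add(Add(1708, Mul(-1, 8)), -189), 120) = Mul(Add(Add(1708, -8), -189), 120) = Mul(Add(1700, -189), 120) = Mul(1511, 120) = 181320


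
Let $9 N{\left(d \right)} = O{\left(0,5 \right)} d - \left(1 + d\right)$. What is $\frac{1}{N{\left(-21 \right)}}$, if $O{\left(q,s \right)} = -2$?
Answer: $\frac{9}{62} \approx 0.14516$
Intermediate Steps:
$N{\left(d \right)} = - \frac{1}{9} - \frac{d}{3}$ ($N{\left(d \right)} = \frac{- 2 d - \left(1 + d\right)}{9} = \frac{-1 - 3 d}{9} = - \frac{1}{9} - \frac{d}{3}$)
$\frac{1}{N{\left(-21 \right)}} = \frac{1}{- \frac{1}{9} - -7} = \frac{1}{- \frac{1}{9} + 7} = \frac{1}{\frac{62}{9}} = \frac{9}{62}$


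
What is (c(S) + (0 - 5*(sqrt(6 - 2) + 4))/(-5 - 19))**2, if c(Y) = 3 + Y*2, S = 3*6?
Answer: 25921/16 ≈ 1620.1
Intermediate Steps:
S = 18
c(Y) = 3 + 2*Y
(c(S) + (0 - 5*(sqrt(6 - 2) + 4))/(-5 - 19))**2 = ((3 + 2*18) + (0 - 5*(sqrt(6 - 2) + 4))/(-5 - 19))**2 = ((3 + 36) + (0 - 5*(sqrt(4) + 4))/(-24))**2 = (39 + (0 - 5*(2 + 4))*(-1/24))**2 = (39 + (0 - 5*6)*(-1/24))**2 = (39 + (0 - 30)*(-1/24))**2 = (39 - 30*(-1/24))**2 = (39 + 5/4)**2 = (161/4)**2 = 25921/16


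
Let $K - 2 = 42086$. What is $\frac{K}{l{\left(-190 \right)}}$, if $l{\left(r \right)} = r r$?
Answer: $\frac{10522}{9025} \approx 1.1659$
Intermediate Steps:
$K = 42088$ ($K = 2 + 42086 = 42088$)
$l{\left(r \right)} = r^{2}$
$\frac{K}{l{\left(-190 \right)}} = \frac{42088}{\left(-190\right)^{2}} = \frac{42088}{36100} = 42088 \cdot \frac{1}{36100} = \frac{10522}{9025}$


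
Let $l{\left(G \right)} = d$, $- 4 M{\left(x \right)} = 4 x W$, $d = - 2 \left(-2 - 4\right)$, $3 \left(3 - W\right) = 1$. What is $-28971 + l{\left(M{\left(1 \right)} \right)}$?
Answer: $-28959$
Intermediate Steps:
$W = \frac{8}{3}$ ($W = 3 - \frac{1}{3} = \frac{8}{3} \approx 2.6667$)
$d = 12$ ($d = \left(-2\right) \left(-6\right) = 12$)
$M{\left(x \right)} = - \frac{8 x}{3}$ ($M{\left(x \right)} = - \frac{4 x \frac{8}{3}}{4} = - \frac{\frac{32}{3} x}{4} = - \frac{8 x}{3}$)
$l{\left(G \right)} = 12$
$-28971 + l{\left(M{\left(1 \right)} \right)} = -28971 + 12 = -28959$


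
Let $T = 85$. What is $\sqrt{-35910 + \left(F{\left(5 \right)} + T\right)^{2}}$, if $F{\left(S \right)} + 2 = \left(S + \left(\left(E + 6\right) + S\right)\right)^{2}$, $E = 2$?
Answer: $\sqrt{129739} \approx 360.19$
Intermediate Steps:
$F{\left(S \right)} = -2 + \left(8 + 2 S\right)^{2}$ ($F{\left(S \right)} = -2 + \left(S + \left(\left(2 + 6\right) + S\right)\right)^{2} = -2 + \left(S + \left(8 + S\right)\right)^{2} = -2 + \left(8 + 2 S\right)^{2}$)
$\sqrt{-35910 + \left(F{\left(5 \right)} + T\right)^{2}} = \sqrt{-35910 + \left(\left(-2 + 4 \left(4 + 5\right)^{2}\right) + 85\right)^{2}} = \sqrt{-35910 + \left(\left(-2 + 4 \cdot 9^{2}\right) + 85\right)^{2}} = \sqrt{-35910 + \left(\left(-2 + 4 \cdot 81\right) + 85\right)^{2}} = \sqrt{-35910 + \left(\left(-2 + 324\right) + 85\right)^{2}} = \sqrt{-35910 + \left(322 + 85\right)^{2}} = \sqrt{-35910 + 407^{2}} = \sqrt{-35910 + 165649} = \sqrt{129739}$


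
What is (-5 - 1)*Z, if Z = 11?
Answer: -66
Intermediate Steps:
(-5 - 1)*Z = (-5 - 1)*11 = -6*11 = -66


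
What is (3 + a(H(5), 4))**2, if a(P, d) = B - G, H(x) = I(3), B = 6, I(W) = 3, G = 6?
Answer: 9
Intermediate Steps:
H(x) = 3
a(P, d) = 0 (a(P, d) = 6 - 1*6 = 6 - 6 = 0)
(3 + a(H(5), 4))**2 = (3 + 0)**2 = 3**2 = 9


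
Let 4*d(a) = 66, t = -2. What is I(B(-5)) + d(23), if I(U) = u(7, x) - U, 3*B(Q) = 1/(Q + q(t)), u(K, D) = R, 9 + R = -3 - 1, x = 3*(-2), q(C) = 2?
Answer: 65/18 ≈ 3.6111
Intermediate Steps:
d(a) = 33/2 (d(a) = (1/4)*66 = 33/2)
x = -6
R = -13 (R = -9 + (-3 - 1) = -9 - 4 = -13)
u(K, D) = -13
B(Q) = 1/(3*(2 + Q)) (B(Q) = 1/(3*(Q + 2)) = 1/(3*(2 + Q)))
I(U) = -13 - U
I(B(-5)) + d(23) = (-13 - 1/(3*(2 - 5))) + 33/2 = (-13 - 1/(3*(-3))) + 33/2 = (-13 - (-1)/(3*3)) + 33/2 = (-13 - 1*(-1/9)) + 33/2 = (-13 + 1/9) + 33/2 = -116/9 + 33/2 = 65/18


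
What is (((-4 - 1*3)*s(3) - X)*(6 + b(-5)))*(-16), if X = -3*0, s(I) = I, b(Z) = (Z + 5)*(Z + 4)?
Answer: 2016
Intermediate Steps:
b(Z) = (4 + Z)*(5 + Z) (b(Z) = (5 + Z)*(4 + Z) = (4 + Z)*(5 + Z))
X = 0
(((-4 - 1*3)*s(3) - X)*(6 + b(-5)))*(-16) = (((-4 - 1*3)*3 - 1*0)*(6 + (20 + (-5)² + 9*(-5))))*(-16) = (((-4 - 3)*3 + 0)*(6 + (20 + 25 - 45)))*(-16) = ((-7*3 + 0)*(6 + 0))*(-16) = ((-21 + 0)*6)*(-16) = -21*6*(-16) = -126*(-16) = 2016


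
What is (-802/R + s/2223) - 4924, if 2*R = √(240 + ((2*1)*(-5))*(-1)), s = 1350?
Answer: -1216078/247 - 802*√10/25 ≈ -5024.8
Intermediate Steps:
R = 5*√10/2 (R = √(240 + ((2*1)*(-5))*(-1))/2 = √(240 + (2*(-5))*(-1))/2 = √(240 - 10*(-1))/2 = √(240 + 10)/2 = √250/2 = (5*√10)/2 = 5*√10/2 ≈ 7.9057)
(-802/R + s/2223) - 4924 = (-802*√10/25 + 1350/2223) - 4924 = (-802*√10/25 + 1350*(1/2223)) - 4924 = (-802*√10/25 + 150/247) - 4924 = (150/247 - 802*√10/25) - 4924 = -1216078/247 - 802*√10/25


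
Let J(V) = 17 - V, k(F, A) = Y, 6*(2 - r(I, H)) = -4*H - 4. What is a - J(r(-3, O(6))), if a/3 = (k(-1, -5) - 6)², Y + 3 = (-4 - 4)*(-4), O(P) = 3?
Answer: 4724/3 ≈ 1574.7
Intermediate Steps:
Y = 29 (Y = -3 + (-4 - 4)*(-4) = -3 - 8*(-4) = -3 + 32 = 29)
r(I, H) = 8/3 + 2*H/3 (r(I, H) = 2 - (-4*H - 4)/6 = 2 - (-4 - 4*H)/6 = 2 + (⅔ + 2*H/3) = 8/3 + 2*H/3)
k(F, A) = 29
a = 1587 (a = 3*(29 - 6)² = 3*23² = 3*529 = 1587)
a - J(r(-3, O(6))) = 1587 - (17 - (8/3 + (⅔)*3)) = 1587 - (17 - (8/3 + 2)) = 1587 - (17 - 1*14/3) = 1587 - (17 - 14/3) = 1587 - 1*37/3 = 1587 - 37/3 = 4724/3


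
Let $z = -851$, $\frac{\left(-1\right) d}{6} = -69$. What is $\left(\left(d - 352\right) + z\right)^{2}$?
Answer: $622521$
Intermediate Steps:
$d = 414$ ($d = \left(-6\right) \left(-69\right) = 414$)
$\left(\left(d - 352\right) + z\right)^{2} = \left(\left(414 - 352\right) - 851\right)^{2} = \left(62 - 851\right)^{2} = \left(-789\right)^{2} = 622521$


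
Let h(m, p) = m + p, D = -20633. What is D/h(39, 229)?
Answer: -20633/268 ≈ -76.989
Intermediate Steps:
D/h(39, 229) = -20633/(39 + 229) = -20633/268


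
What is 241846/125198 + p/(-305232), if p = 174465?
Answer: 8662744867/6369072656 ≈ 1.3601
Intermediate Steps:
241846/125198 + p/(-305232) = 241846/125198 + 174465/(-305232) = 241846*(1/125198) + 174465*(-1/305232) = 120923/62599 - 58155/101744 = 8662744867/6369072656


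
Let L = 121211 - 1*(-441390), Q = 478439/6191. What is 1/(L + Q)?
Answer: 6191/3483541230 ≈ 1.7772e-6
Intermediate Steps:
Q = 478439/6191 (Q = 478439*(1/6191) = 478439/6191 ≈ 77.280)
L = 562601 (L = 121211 + 441390 = 562601)
1/(L + Q) = 1/(562601 + 478439/6191) = 1/(3483541230/6191) = 6191/3483541230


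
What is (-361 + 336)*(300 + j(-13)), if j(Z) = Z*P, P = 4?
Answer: -6200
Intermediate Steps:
j(Z) = 4*Z (j(Z) = Z*4 = 4*Z)
(-361 + 336)*(300 + j(-13)) = (-361 + 336)*(300 + 4*(-13)) = -25*(300 - 52) = -25*248 = -6200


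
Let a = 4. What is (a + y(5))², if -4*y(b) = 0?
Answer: 16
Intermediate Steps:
y(b) = 0 (y(b) = -¼*0 = 0)
(a + y(5))² = (4 + 0)² = 4² = 16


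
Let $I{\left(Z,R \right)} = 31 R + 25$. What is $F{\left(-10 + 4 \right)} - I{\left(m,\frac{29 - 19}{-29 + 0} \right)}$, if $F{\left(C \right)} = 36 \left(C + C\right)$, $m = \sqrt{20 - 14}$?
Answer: $- \frac{12943}{29} \approx -446.31$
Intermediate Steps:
$m = \sqrt{6} \approx 2.4495$
$I{\left(Z,R \right)} = 25 + 31 R$
$F{\left(C \right)} = 72 C$ ($F{\left(C \right)} = 36 \cdot 2 C = 72 C$)
$F{\left(-10 + 4 \right)} - I{\left(m,\frac{29 - 19}{-29 + 0} \right)} = 72 \left(-10 + 4\right) - \left(25 + 31 \frac{29 - 19}{-29 + 0}\right) = 72 \left(-6\right) - \left(25 + 31 \frac{10}{-29}\right) = -432 - \left(25 + 31 \cdot 10 \left(- \frac{1}{29}\right)\right) = -432 - \left(25 + 31 \left(- \frac{10}{29}\right)\right) = -432 - \left(25 - \frac{310}{29}\right) = -432 - \frac{415}{29} = - \frac{12943}{29}$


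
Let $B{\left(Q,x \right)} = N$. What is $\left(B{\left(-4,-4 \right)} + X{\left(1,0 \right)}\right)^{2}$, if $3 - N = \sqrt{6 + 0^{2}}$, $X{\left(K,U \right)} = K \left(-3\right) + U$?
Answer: $6$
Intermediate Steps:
$X{\left(K,U \right)} = U - 3 K$ ($X{\left(K,U \right)} = - 3 K + U = U - 3 K$)
$N = 3 - \sqrt{6}$ ($N = 3 - \sqrt{6 + 0^{2}} = 3 - \sqrt{6 + 0} = 3 - \sqrt{6} \approx 0.55051$)
$B{\left(Q,x \right)} = 3 - \sqrt{6}$
$\left(B{\left(-4,-4 \right)} + X{\left(1,0 \right)}\right)^{2} = \left(\left(3 - \sqrt{6}\right) + \left(0 - 3\right)\right)^{2} = \left(\left(3 - \sqrt{6}\right) - 3\right)^{2} = \left(- \sqrt{6}\right)^{2} = 6$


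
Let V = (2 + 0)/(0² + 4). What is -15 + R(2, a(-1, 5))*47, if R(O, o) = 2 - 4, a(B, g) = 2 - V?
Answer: -109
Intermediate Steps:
V = ½ (V = 2/(0 + 4) = 2/4 = 2*(¼) = ½ ≈ 0.50000)
a(B, g) = 3/2 (a(B, g) = 2 - 1*½ = 2 - ½ = 3/2)
R(O, o) = -2
-15 + R(2, a(-1, 5))*47 = -15 - 2*47 = -15 - 94 = -109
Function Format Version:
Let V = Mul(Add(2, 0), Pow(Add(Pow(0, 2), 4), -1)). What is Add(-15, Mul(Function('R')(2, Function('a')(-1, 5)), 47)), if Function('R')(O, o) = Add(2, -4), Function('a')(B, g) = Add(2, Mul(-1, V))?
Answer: -109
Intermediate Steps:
V = Rational(1, 2) (V = Mul(2, Pow(Add(0, 4), -1)) = Mul(2, Pow(4, -1)) = Mul(2, Rational(1, 4)) = Rational(1, 2) ≈ 0.50000)
Function('a')(B, g) = Rational(3, 2) (Function('a')(B, g) = Add(2, Mul(-1, Rational(1, 2))) = Add(2, Rational(-1, 2)) = Rational(3, 2))
Function('R')(O, o) = -2
Add(-15, Mul(Function('R')(2, Function('a')(-1, 5)), 47)) = Add(-15, Mul(-2, 47)) = Add(-15, -94) = -109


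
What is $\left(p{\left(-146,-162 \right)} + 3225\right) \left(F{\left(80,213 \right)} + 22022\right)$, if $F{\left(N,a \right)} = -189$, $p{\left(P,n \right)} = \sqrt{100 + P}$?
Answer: $70411425 + 21833 i \sqrt{46} \approx 7.0411 \cdot 10^{7} + 1.4808 \cdot 10^{5} i$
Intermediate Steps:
$\left(p{\left(-146,-162 \right)} + 3225\right) \left(F{\left(80,213 \right)} + 22022\right) = \left(\sqrt{100 - 146} + 3225\right) \left(-189 + 22022\right) = \left(\sqrt{-46} + 3225\right) 21833 = \left(i \sqrt{46} + 3225\right) 21833 = \left(3225 + i \sqrt{46}\right) 21833 = 70411425 + 21833 i \sqrt{46}$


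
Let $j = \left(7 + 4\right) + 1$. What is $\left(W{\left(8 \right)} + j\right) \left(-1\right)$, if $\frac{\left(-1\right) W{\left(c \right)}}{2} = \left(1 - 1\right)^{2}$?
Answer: $-12$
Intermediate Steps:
$W{\left(c \right)} = 0$ ($W{\left(c \right)} = - 2 \left(1 - 1\right)^{2} = - 2 \cdot 0^{2} = \left(-2\right) 0 = 0$)
$j = 12$ ($j = 11 + 1 = 12$)
$\left(W{\left(8 \right)} + j\right) \left(-1\right) = \left(0 + 12\right) \left(-1\right) = 12 \left(-1\right) = -12$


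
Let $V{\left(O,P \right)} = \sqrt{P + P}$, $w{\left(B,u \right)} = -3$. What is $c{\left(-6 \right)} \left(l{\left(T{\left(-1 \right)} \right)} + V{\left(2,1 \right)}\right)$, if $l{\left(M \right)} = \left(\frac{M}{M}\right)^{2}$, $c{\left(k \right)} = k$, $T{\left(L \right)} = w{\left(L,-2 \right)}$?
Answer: $-6 - 6 \sqrt{2} \approx -14.485$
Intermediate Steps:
$V{\left(O,P \right)} = \sqrt{2} \sqrt{P}$ ($V{\left(O,P \right)} = \sqrt{2 P} = \sqrt{2} \sqrt{P}$)
$T{\left(L \right)} = -3$
$l{\left(M \right)} = 1$ ($l{\left(M \right)} = 1^{2} = 1$)
$c{\left(-6 \right)} \left(l{\left(T{\left(-1 \right)} \right)} + V{\left(2,1 \right)}\right) = - 6 \left(1 + \sqrt{2} \sqrt{1}\right) = - 6 \left(1 + \sqrt{2} \cdot 1\right) = - 6 \left(1 + \sqrt{2}\right) = -6 - 6 \sqrt{2}$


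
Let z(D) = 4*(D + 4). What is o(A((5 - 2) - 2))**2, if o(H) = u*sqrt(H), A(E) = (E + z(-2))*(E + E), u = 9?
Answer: 1458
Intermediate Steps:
z(D) = 16 + 4*D (z(D) = 4*(4 + D) = 16 + 4*D)
A(E) = 2*E*(8 + E) (A(E) = (E + (16 + 4*(-2)))*(E + E) = (E + (16 - 8))*(2*E) = (E + 8)*(2*E) = (8 + E)*(2*E) = 2*E*(8 + E))
o(H) = 9*sqrt(H)
o(A((5 - 2) - 2))**2 = (9*sqrt(2*((5 - 2) - 2)*(8 + ((5 - 2) - 2))))**2 = (9*sqrt(2*(3 - 2)*(8 + (3 - 2))))**2 = (9*sqrt(2*1*(8 + 1)))**2 = (9*sqrt(2*1*9))**2 = (9*sqrt(18))**2 = (9*(3*sqrt(2)))**2 = (27*sqrt(2))**2 = 1458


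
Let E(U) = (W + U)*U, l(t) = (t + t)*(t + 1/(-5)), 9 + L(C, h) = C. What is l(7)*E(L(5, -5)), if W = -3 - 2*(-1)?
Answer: 1904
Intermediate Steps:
L(C, h) = -9 + C
W = -1 (W = -3 + 2 = -1)
l(t) = 2*t*(-1/5 + t) (l(t) = (2*t)*(t - 1/5) = (2*t)*(-1/5 + t) = 2*t*(-1/5 + t))
E(U) = U*(-1 + U) (E(U) = (-1 + U)*U = U*(-1 + U))
l(7)*E(L(5, -5)) = ((2/5)*7*(-1 + 5*7))*((-9 + 5)*(-1 + (-9 + 5))) = ((2/5)*7*(-1 + 35))*(-4*(-1 - 4)) = ((2/5)*7*34)*(-4*(-5)) = (476/5)*20 = 1904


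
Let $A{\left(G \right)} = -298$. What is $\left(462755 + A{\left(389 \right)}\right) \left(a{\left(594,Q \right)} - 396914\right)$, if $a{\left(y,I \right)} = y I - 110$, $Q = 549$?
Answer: $-32796525526$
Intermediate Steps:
$a{\left(y,I \right)} = -110 + I y$ ($a{\left(y,I \right)} = I y - 110 = -110 + I y$)
$\left(462755 + A{\left(389 \right)}\right) \left(a{\left(594,Q \right)} - 396914\right) = \left(462755 - 298\right) \left(\left(-110 + 549 \cdot 594\right) - 396914\right) = 462457 \left(\left(-110 + 326106\right) - 396914\right) = 462457 \left(325996 - 396914\right) = 462457 \left(-70918\right) = -32796525526$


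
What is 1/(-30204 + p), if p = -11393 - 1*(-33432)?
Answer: -1/8165 ≈ -0.00012247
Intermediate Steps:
p = 22039 (p = -11393 + 33432 = 22039)
1/(-30204 + p) = 1/(-30204 + 22039) = 1/(-8165) = -1/8165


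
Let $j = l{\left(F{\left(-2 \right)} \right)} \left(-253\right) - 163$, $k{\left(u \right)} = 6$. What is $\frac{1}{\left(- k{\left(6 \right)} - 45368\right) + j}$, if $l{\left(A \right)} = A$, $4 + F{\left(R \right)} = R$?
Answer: $- \frac{1}{44019} \approx -2.2717 \cdot 10^{-5}$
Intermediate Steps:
$F{\left(R \right)} = -4 + R$
$j = 1355$ ($j = \left(-4 - 2\right) \left(-253\right) - 163 = \left(-6\right) \left(-253\right) - 163 = 1518 - 163 = 1355$)
$\frac{1}{\left(- k{\left(6 \right)} - 45368\right) + j} = \frac{1}{\left(\left(-1\right) 6 - 45368\right) + 1355} = \frac{1}{\left(-6 - 45368\right) + 1355} = \frac{1}{-45374 + 1355} = \frac{1}{-44019} = - \frac{1}{44019}$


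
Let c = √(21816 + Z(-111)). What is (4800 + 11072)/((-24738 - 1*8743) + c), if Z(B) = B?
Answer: -66426304/140119457 - 1984*√21705/140119457 ≈ -0.47616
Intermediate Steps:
c = √21705 (c = √(21816 - 111) = √21705 ≈ 147.33)
(4800 + 11072)/((-24738 - 1*8743) + c) = (4800 + 11072)/((-24738 - 1*8743) + √21705) = 15872/((-24738 - 8743) + √21705) = 15872/(-33481 + √21705)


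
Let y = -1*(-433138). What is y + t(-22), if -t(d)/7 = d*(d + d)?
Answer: 426362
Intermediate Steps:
y = 433138
t(d) = -14*d**2 (t(d) = -7*d*(d + d) = -7*d*2*d = -14*d**2)
y + t(-22) = 433138 - 14*(-22)**2 = 433138 - 14*484 = 433138 - 6776 = 426362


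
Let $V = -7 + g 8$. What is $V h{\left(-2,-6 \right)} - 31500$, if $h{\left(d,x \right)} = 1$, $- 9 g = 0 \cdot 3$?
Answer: $-31507$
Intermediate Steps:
$g = 0$ ($g = - \frac{0 \cdot 3}{9} = \left(- \frac{1}{9}\right) 0 = 0$)
$V = -7$ ($V = -7 + 0 \cdot 8 = -7 + 0 = -7$)
$V h{\left(-2,-6 \right)} - 31500 = \left(-7\right) 1 - 31500 = -7 - 31500 = -31507$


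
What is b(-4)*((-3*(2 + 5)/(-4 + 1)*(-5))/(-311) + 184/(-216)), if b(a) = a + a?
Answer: 49664/8397 ≈ 5.9145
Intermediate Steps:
b(a) = 2*a
b(-4)*((-3*(2 + 5)/(-4 + 1)*(-5))/(-311) + 184/(-216)) = (2*(-4))*((-3*(2 + 5)/(-4 + 1)*(-5))/(-311) + 184/(-216)) = -8*((-21/(-3)*(-5))*(-1/311) + 184*(-1/216)) = -8*((-21*(-1)/3*(-5))*(-1/311) - 23/27) = -8*((-3*(-7/3)*(-5))*(-1/311) - 23/27) = -8*((7*(-5))*(-1/311) - 23/27) = -8*(-35*(-1/311) - 23/27) = -8*(35/311 - 23/27) = -8*(-6208/8397) = 49664/8397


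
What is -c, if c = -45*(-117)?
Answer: -5265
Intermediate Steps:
c = 5265
-c = -1*5265 = -5265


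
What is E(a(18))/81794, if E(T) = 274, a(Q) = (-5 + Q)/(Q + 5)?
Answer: 137/40897 ≈ 0.0033499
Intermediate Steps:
a(Q) = (-5 + Q)/(5 + Q)
E(a(18))/81794 = 274/81794 = 274*(1/81794) = 137/40897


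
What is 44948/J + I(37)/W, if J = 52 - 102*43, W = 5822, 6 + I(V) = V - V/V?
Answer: -65389309/6308137 ≈ -10.366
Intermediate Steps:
I(V) = -7 + V (I(V) = -6 + (V - V/V) = -6 + (V - 1*1) = -6 + (V - 1) = -6 + (-1 + V) = -7 + V)
J = -4334 (J = 52 - 4386 = -4334)
44948/J + I(37)/W = 44948/(-4334) + (-7 + 37)/5822 = 44948*(-1/4334) + 30*(1/5822) = -22474/2167 + 15/2911 = -65389309/6308137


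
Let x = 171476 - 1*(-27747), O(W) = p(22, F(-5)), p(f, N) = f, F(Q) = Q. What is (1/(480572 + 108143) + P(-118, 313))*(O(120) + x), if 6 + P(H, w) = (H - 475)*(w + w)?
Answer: -8708805170648991/117743 ≈ -7.3964e+10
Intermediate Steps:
O(W) = 22
x = 199223 (x = 171476 + 27747 = 199223)
P(H, w) = -6 + 2*w*(-475 + H) (P(H, w) = -6 + (H - 475)*(w + w) = -6 + (-475 + H)*(2*w) = -6 + 2*w*(-475 + H))
(1/(480572 + 108143) + P(-118, 313))*(O(120) + x) = (1/(480572 + 108143) + (-6 - 950*313 + 2*(-118)*313))*(22 + 199223) = (1/588715 + (-6 - 297350 - 73868))*199245 = (1/588715 - 371224)*199245 = -218545137159/588715*199245 = -8708805170648991/117743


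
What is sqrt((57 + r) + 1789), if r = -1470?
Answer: 2*sqrt(94) ≈ 19.391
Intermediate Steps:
sqrt((57 + r) + 1789) = sqrt((57 - 1470) + 1789) = sqrt(-1413 + 1789) = sqrt(376) = 2*sqrt(94)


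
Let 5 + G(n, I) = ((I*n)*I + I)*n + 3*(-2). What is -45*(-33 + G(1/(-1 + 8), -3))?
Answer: 97560/49 ≈ 1991.0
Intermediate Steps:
G(n, I) = -11 + n*(I + n*I²) (G(n, I) = -5 + (((I*n)*I + I)*n + 3*(-2)) = -5 + ((n*I² + I)*n - 6) = -5 + ((I + n*I²)*n - 6) = -5 + (n*(I + n*I²) - 6) = -5 + (-6 + n*(I + n*I²)) = -11 + n*(I + n*I²))
-45*(-33 + G(1/(-1 + 8), -3)) = -45*(-33 + (-11 - 3/(-1 + 8) + (-3)²*(1/(-1 + 8))²)) = -45*(-33 + (-11 - 3/7 + 9*(1/7)²)) = -45*(-33 + (-11 - 3*⅐ + 9*(⅐)²)) = -45*(-33 + (-11 - 3/7 + 9*(1/49))) = -45*(-33 + (-11 - 3/7 + 9/49)) = -45*(-33 - 551/49) = -45*(-2168/49) = 97560/49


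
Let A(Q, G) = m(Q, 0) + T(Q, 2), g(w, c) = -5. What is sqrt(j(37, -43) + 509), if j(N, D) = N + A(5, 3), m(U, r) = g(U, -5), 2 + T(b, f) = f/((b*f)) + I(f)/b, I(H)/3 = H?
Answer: sqrt(13510)/5 ≈ 23.247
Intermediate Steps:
I(H) = 3*H
T(b, f) = -2 + 1/b + 3*f/b (T(b, f) = -2 + (f/((b*f)) + (3*f)/b) = -2 + (f*(1/(b*f)) + 3*f/b) = -2 + (1/b + 3*f/b) = -2 + 1/b + 3*f/b)
m(U, r) = -5
A(Q, G) = -5 + (7 - 2*Q)/Q (A(Q, G) = -5 + (1 - 2*Q + 3*2)/Q = -5 + (1 - 2*Q + 6)/Q = -5 + (7 - 2*Q)/Q)
j(N, D) = -28/5 + N (j(N, D) = N + (-7 + 7/5) = N - 28/5 = -28/5 + N)
sqrt(j(37, -43) + 509) = sqrt((-28/5 + 37) + 509) = sqrt(157/5 + 509) = sqrt(2702/5) = sqrt(13510)/5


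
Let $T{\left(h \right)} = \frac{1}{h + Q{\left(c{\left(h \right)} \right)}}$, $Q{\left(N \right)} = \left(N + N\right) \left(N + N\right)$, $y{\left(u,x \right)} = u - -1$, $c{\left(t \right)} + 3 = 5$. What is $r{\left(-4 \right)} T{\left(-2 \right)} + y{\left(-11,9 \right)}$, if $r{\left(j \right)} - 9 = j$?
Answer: $- \frac{135}{14} \approx -9.6429$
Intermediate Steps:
$c{\left(t \right)} = 2$ ($c{\left(t \right)} = -3 + 5 = 2$)
$y{\left(u,x \right)} = 1 + u$ ($y{\left(u,x \right)} = u + 1 = 1 + u$)
$r{\left(j \right)} = 9 + j$
$Q{\left(N \right)} = 4 N^{2}$ ($Q{\left(N \right)} = 2 N 2 N = 4 N^{2}$)
$T{\left(h \right)} = \frac{1}{16 + h}$ ($T{\left(h \right)} = \frac{1}{h + 4 \cdot 2^{2}} = \frac{1}{h + 4 \cdot 4} = \frac{1}{h + 16} = \frac{1}{16 + h}$)
$r{\left(-4 \right)} T{\left(-2 \right)} + y{\left(-11,9 \right)} = \frac{9 - 4}{16 - 2} + \left(1 - 11\right) = \frac{5}{14} - 10 = - \frac{135}{14}$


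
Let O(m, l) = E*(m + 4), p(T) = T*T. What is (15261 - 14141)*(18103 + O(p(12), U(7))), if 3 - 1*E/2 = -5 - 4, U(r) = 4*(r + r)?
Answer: 24253600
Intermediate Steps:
U(r) = 8*r (U(r) = 4*(2*r) = 8*r)
E = 24 (E = 6 - 2*(-5 - 4) = 6 - 2*(-9) = 6 + 18 = 24)
p(T) = T²
O(m, l) = 96 + 24*m (O(m, l) = 24*(m + 4) = 24*(4 + m) = 96 + 24*m)
(15261 - 14141)*(18103 + O(p(12), U(7))) = (15261 - 14141)*(18103 + (96 + 24*12²)) = 1120*(18103 + (96 + 24*144)) = 1120*(18103 + (96 + 3456)) = 1120*(18103 + 3552) = 1120*21655 = 24253600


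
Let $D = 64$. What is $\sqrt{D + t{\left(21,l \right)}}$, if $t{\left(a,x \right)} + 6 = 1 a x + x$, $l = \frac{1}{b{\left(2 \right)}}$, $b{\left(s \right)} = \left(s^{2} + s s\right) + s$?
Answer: $\frac{\sqrt{1505}}{5} \approx 7.7589$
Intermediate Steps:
$b{\left(s \right)} = s + 2 s^{2}$ ($b{\left(s \right)} = \left(s^{2} + s^{2}\right) + s = 2 s^{2} + s = s + 2 s^{2}$)
$l = \frac{1}{10}$ ($l = \frac{1}{2 \left(1 + 2 \cdot 2\right)} = \frac{1}{2 \left(1 + 4\right)} = \frac{1}{2 \cdot 5} = \frac{1}{10} \approx 0.1$)
$t{\left(a,x \right)} = -6 + x + a x$ ($t{\left(a,x \right)} = -6 + \left(1 a x + x\right) = -6 + \left(a x + x\right) = -6 + \left(x + a x\right) = -6 + x + a x$)
$\sqrt{D + t{\left(21,l \right)}} = \sqrt{64 + \left(-6 + \frac{1}{10} + 21 \cdot \frac{1}{10}\right)} = \sqrt{64 + \left(-6 + \frac{1}{10} + \frac{21}{10}\right)} = \sqrt{64 - \frac{19}{5}} = \sqrt{\frac{301}{5}} = \frac{\sqrt{1505}}{5}$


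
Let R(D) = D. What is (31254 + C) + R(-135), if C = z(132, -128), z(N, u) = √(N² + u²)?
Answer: 31119 + 4*√2113 ≈ 31303.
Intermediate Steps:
C = 4*√2113 (C = √(132² + (-128)²) = √(17424 + 16384) = √33808 = 4*√2113 ≈ 183.87)
(31254 + C) + R(-135) = (31254 + 4*√2113) - 135 = 31119 + 4*√2113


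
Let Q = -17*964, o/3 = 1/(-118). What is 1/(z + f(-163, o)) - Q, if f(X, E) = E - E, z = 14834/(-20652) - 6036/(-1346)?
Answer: 428917405474/26172227 ≈ 16388.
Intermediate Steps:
o = -3/118 (o = 3/(-118) = 3*(-1/118) = -3/118 ≈ -0.025424)
z = 26172227/6949398 (z = 14834*(-1/20652) - 6036*(-1/1346) = -7417/10326 + 3018/673 = 26172227/6949398 ≈ 3.7661)
Q = -16388
f(X, E) = 0
1/(z + f(-163, o)) - Q = 1/(26172227/6949398 + 0) - 1*(-16388) = 1/(26172227/6949398) + 16388 = 6949398/26172227 + 16388 = 428917405474/26172227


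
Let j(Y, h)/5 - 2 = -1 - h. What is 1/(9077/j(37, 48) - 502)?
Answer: -235/127047 ≈ -0.0018497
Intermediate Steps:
j(Y, h) = 5 - 5*h (j(Y, h) = 10 + 5*(-1 - h) = 10 + (-5 - 5*h) = 5 - 5*h)
1/(9077/j(37, 48) - 502) = 1/(9077/(5 - 5*48) - 502) = 1/(9077/(5 - 240) - 502) = 1/(9077/(-235) - 502) = 1/(9077*(-1/235) - 502) = 1/(-9077/235 - 502) = 1/(-127047/235) = -235/127047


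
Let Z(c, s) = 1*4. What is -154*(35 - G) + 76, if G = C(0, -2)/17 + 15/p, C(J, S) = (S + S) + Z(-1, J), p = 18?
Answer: -15557/3 ≈ -5185.7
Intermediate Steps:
Z(c, s) = 4
C(J, S) = 4 + 2*S (C(J, S) = (S + S) + 4 = 2*S + 4 = 4 + 2*S)
G = ⅚ (G = (4 + 2*(-2))/17 + 15/18 = (4 - 4)*(1/17) + 15*(1/18) = 0*(1/17) + ⅚ = 0 + ⅚ = ⅚ ≈ 0.83333)
-154*(35 - G) + 76 = -154*(35 - 1*⅚) + 76 = -154*(35 - ⅚) + 76 = -154*205/6 + 76 = -15785/3 + 76 = -15557/3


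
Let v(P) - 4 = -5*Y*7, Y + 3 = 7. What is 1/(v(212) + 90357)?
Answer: 1/90221 ≈ 1.1084e-5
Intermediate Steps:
Y = 4 (Y = -3 + 7 = 4)
v(P) = -136 (v(P) = 4 - 5*4*7 = 4 - 20*7 = 4 - 140 = -136)
1/(v(212) + 90357) = 1/(-136 + 90357) = 1/90221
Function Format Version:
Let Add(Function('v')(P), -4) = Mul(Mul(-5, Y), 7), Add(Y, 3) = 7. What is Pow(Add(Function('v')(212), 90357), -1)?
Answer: Rational(1, 90221) ≈ 1.1084e-5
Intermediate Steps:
Y = 4 (Y = Add(-3, 7) = 4)
Function('v')(P) = -136 (Function('v')(P) = Add(4, Mul(Mul(-5, 4), 7)) = Add(4, Mul(-20, 7)) = Add(4, -140) = -136)
Pow(Add(Function('v')(212), 90357), -1) = Pow(Add(-136, 90357), -1) = Pow(90221, -1) = Rational(1, 90221)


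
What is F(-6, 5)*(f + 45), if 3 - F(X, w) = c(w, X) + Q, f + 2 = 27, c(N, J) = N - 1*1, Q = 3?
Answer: -280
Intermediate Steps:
c(N, J) = -1 + N (c(N, J) = N - 1 = -1 + N)
f = 25 (f = -2 + 27 = 25)
F(X, w) = 1 - w (F(X, w) = 3 - ((-1 + w) + 3) = 3 - (2 + w) = 3 + (-2 - w) = 1 - w)
F(-6, 5)*(f + 45) = (1 - 1*5)*(25 + 45) = (1 - 5)*70 = -4*70 = -280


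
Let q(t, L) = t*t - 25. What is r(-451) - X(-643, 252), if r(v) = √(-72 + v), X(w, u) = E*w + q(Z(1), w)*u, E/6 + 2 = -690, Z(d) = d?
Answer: -2663688 + I*√523 ≈ -2.6637e+6 + 22.869*I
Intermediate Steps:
q(t, L) = -25 + t² (q(t, L) = t² - 25 = -25 + t²)
E = -4152 (E = -12 + 6*(-690) = -12 - 4140 = -4152)
X(w, u) = -4152*w - 24*u (X(w, u) = -4152*w + (-25 + 1²)*u = -4152*w + (-25 + 1)*u = -4152*w - 24*u)
r(-451) - X(-643, 252) = √(-72 - 451) - (-4152*(-643) - 24*252) = √(-523) - (2669736 - 6048) = I*√523 - 1*2663688 = I*√523 - 2663688 = -2663688 + I*√523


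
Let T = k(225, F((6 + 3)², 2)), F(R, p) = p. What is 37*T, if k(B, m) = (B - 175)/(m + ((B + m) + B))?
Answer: 925/227 ≈ 4.0749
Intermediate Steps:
k(B, m) = (-175 + B)/(2*B + 2*m) (k(B, m) = (-175 + B)/(m + (m + 2*B)) = (-175 + B)/(2*B + 2*m))
T = 25/227 (T = (-175 + 225)/(2*(225 + 2)) = (½)*50/227 = (½)*(1/227)*50 = 25/227 ≈ 0.11013)
37*T = 37*(25/227) = 925/227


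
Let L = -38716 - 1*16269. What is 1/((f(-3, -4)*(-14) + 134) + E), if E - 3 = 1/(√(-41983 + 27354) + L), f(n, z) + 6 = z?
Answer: 837472009573/231979731420877 + I*√14629/231979731420877 ≈ 0.0036101 + 5.2138e-13*I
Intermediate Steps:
f(n, z) = -6 + z
L = -54985 (L = -38716 - 16269 = -54985)
E = 3 + 1/(-54985 + I*√14629) (E = 3 + 1/(√(-41983 + 27354) - 54985) = 3 + 1/(√(-14629) - 54985) = 3 + 1/(I*√14629 - 54985) = 3 + 1/(-54985 + I*√14629) ≈ 3.0 - 4.0005e-8*I)
1/((f(-3, -4)*(-14) + 134) + E) = 1/(((-6 - 4)*(-14) + 134) + (9070039577/3023364854 - I*√14629/3023364854)) = 1/((-10*(-14) + 134) + (9070039577/3023364854 - I*√14629/3023364854)) = 1/((140 + 134) + (9070039577/3023364854 - I*√14629/3023364854)) = 1/(274 + (9070039577/3023364854 - I*√14629/3023364854)) = 1/(837472009573/3023364854 - I*√14629/3023364854)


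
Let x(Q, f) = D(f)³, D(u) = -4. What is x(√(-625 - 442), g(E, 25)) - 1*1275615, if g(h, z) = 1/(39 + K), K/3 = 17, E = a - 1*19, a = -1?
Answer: -1275679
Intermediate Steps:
E = -20 (E = -1 - 1*19 = -1 - 19 = -20)
K = 51 (K = 3*17 = 51)
g(h, z) = 1/90 (g(h, z) = 1/(39 + 51) = 1/90)
x(Q, f) = -64 (x(Q, f) = (-4)³ = -64)
x(√(-625 - 442), g(E, 25)) - 1*1275615 = -64 - 1*1275615 = -64 - 1275615 = -1275679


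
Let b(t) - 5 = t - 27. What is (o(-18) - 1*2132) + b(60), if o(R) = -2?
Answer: -2096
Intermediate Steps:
b(t) = -22 + t (b(t) = 5 + (t - 27) = 5 + (-27 + t) = -22 + t)
(o(-18) - 1*2132) + b(60) = (-2 - 1*2132) + (-22 + 60) = (-2 - 2132) + 38 = -2134 + 38 = -2096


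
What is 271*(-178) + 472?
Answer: -47766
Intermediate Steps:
271*(-178) + 472 = -48238 + 472 = -47766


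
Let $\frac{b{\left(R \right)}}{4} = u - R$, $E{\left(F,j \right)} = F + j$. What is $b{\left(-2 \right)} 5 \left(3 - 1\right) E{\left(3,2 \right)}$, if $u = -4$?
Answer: $-400$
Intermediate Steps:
$b{\left(R \right)} = -16 - 4 R$ ($b{\left(R \right)} = 4 \left(-4 - R\right) = -16 - 4 R$)
$b{\left(-2 \right)} 5 \left(3 - 1\right) E{\left(3,2 \right)} = \left(-16 - -8\right) 5 \left(3 - 1\right) \left(3 + 2\right) = \left(-16 + 8\right) 5 \cdot 2 \cdot 5 = \left(-8\right) 10 \cdot 5 = \left(-80\right) 5 = -400$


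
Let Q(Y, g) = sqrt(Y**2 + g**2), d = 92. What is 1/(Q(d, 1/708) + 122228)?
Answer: 61268496192/7488721509857279 - 708*sqrt(4242698497)/7488721509857279 ≈ 8.1753e-6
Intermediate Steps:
1/(Q(d, 1/708) + 122228) = 1/(sqrt(92**2 + (1/708)**2) + 122228) = 1/(sqrt(8464 + (1/708)**2) + 122228) = 1/(sqrt(8464 + 1/501264) + 122228) = 1/(sqrt(4242698497/501264) + 122228) = 1/(sqrt(4242698497)/708 + 122228) = 1/(122228 + sqrt(4242698497)/708)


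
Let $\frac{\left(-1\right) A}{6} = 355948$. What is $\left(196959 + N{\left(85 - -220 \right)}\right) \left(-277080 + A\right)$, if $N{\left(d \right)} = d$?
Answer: $-475952266752$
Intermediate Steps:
$A = -2135688$ ($A = \left(-6\right) 355948 = -2135688$)
$\left(196959 + N{\left(85 - -220 \right)}\right) \left(-277080 + A\right) = \left(196959 + \left(85 - -220\right)\right) \left(-277080 - 2135688\right) = \left(196959 + \left(85 + 220\right)\right) \left(-2412768\right) = \left(196959 + 305\right) \left(-2412768\right) = 197264 \left(-2412768\right) = -475952266752$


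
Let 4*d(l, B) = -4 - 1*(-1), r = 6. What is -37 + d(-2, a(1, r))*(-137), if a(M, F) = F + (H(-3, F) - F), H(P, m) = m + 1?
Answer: 263/4 ≈ 65.750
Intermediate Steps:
H(P, m) = 1 + m
a(M, F) = 1 + F (a(M, F) = F + ((1 + F) - F) = F + 1 = 1 + F)
d(l, B) = -¾ (d(l, B) = (-4 - 1*(-1))/4 = (-4 + 1)/4 = (¼)*(-3) = -¾)
-37 + d(-2, a(1, r))*(-137) = -37 - ¾*(-137) = -37 + 411/4 = 263/4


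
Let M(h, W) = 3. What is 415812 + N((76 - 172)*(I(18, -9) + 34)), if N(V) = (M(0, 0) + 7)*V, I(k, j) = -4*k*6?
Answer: 797892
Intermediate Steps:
I(k, j) = -24*k
N(V) = 10*V (N(V) = (3 + 7)*V = 10*V)
415812 + N((76 - 172)*(I(18, -9) + 34)) = 415812 + 10*((76 - 172)*(-24*18 + 34)) = 415812 + 10*(-96*(-432 + 34)) = 415812 + 10*(-96*(-398)) = 415812 + 10*38208 = 415812 + 382080 = 797892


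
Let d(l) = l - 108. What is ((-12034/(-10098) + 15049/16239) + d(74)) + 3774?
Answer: 9297543988/2484567 ≈ 3742.1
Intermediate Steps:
d(l) = -108 + l
((-12034/(-10098) + 15049/16239) + d(74)) + 3774 = ((-12034/(-10098) + 15049/16239) + (-108 + 74)) + 3774 = ((-12034*(-1/10098) + 15049*(1/16239)) - 34) + 3774 = ((547/459 + 15049/16239) - 34) + 3774 = (5263408/2484567 - 34) + 3774 = -79211870/2484567 + 3774 = 9297543988/2484567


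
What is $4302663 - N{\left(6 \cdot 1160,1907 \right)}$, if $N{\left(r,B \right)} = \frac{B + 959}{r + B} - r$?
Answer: $\frac{38213424275}{8867} \approx 4.3096 \cdot 10^{6}$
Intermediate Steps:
$N{\left(r,B \right)} = - r + \frac{959 + B}{B + r}$ ($N{\left(r,B \right)} = \frac{959 + B}{B + r} - r = - r + \frac{959 + B}{B + r}$)
$4302663 - N{\left(6 \cdot 1160,1907 \right)} = 4302663 - \frac{959 + 1907 - \left(6 \cdot 1160\right)^{2} - 1907 \cdot 6 \cdot 1160}{1907 + 6 \cdot 1160} = 4302663 - \frac{959 + 1907 - 6960^{2} - 1907 \cdot 6960}{1907 + 6960} = 4302663 - \frac{959 + 1907 - 48441600 - 13272720}{8867} = 4302663 - \frac{1}{8867} \left(-61711454\right) = 4302663 - - \frac{61711454}{8867} = 4302663 + \frac{61711454}{8867} = \frac{38213424275}{8867}$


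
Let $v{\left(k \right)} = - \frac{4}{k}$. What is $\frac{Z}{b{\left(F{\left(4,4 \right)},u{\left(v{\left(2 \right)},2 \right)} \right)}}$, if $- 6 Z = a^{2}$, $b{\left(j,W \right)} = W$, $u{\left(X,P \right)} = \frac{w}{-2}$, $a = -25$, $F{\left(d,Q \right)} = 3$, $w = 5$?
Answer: $\frac{125}{3} \approx 41.667$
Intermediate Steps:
$u{\left(X,P \right)} = - \frac{5}{2}$ ($u{\left(X,P \right)} = \frac{5}{-2} = 5 \left(- \frac{1}{2}\right) = - \frac{5}{2}$)
$Z = - \frac{625}{6}$ ($Z = - \frac{\left(-25\right)^{2}}{6} = \left(- \frac{1}{6}\right) 625 = - \frac{625}{6} \approx -104.17$)
$\frac{Z}{b{\left(F{\left(4,4 \right)},u{\left(v{\left(2 \right)},2 \right)} \right)}} = - \frac{625}{6 \left(- \frac{5}{2}\right)} = \left(- \frac{625}{6}\right) \left(- \frac{2}{5}\right) = \frac{125}{3}$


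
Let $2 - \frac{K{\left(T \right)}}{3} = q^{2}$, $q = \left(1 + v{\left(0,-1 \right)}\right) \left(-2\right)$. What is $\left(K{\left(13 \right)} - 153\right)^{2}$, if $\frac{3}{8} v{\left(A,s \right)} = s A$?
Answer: $25281$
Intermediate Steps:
$v{\left(A,s \right)} = \frac{8 A s}{3}$ ($v{\left(A,s \right)} = \frac{8 s A}{3} = \frac{8 A s}{3}$)
$q = -2$ ($q = \left(1 + \frac{8}{3} \cdot 0 \left(-1\right)\right) \left(-2\right) = \left(1 + 0\right) \left(-2\right) = 1 \left(-2\right) = -2$)
$K{\left(T \right)} = -6$ ($K{\left(T \right)} = 6 - 3 \left(-2\right)^{2} = 6 - 12 = -6$)
$\left(K{\left(13 \right)} - 153\right)^{2} = \left(-6 - 153\right)^{2} = \left(-159\right)^{2} = 25281$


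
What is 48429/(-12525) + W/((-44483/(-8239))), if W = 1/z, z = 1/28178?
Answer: 968543823781/185716525 ≈ 5215.2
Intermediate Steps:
z = 1/28178 ≈ 3.5489e-5
W = 28178 (W = 1/(1/28178) = 28178)
48429/(-12525) + W/((-44483/(-8239))) = 48429/(-12525) + 28178/((-44483/(-8239))) = 48429*(-1/12525) + 28178/((-44483*(-1/8239))) = -16143/4175 + 28178/(44483/8239) = -16143/4175 + 28178*(8239/44483) = -16143/4175 + 232158542/44483 = 968543823781/185716525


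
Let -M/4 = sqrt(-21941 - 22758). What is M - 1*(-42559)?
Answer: 42559 - 4*I*sqrt(44699) ≈ 42559.0 - 845.69*I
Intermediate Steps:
M = -4*I*sqrt(44699) (M = -4*sqrt(-21941 - 22758) = -4*I*sqrt(44699) ≈ -845.69*I)
M - 1*(-42559) = -4*I*sqrt(44699) - 1*(-42559) = -4*I*sqrt(44699) + 42559 = 42559 - 4*I*sqrt(44699)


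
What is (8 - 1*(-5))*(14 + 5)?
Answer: 247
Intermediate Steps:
(8 - 1*(-5))*(14 + 5) = (8 + 5)*19 = 13*19 = 247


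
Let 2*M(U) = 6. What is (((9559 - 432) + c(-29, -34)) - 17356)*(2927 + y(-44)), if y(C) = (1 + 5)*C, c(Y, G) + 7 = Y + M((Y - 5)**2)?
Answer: -22001706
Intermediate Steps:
M(U) = 3 (M(U) = (1/2)*6 = 3)
c(Y, G) = -4 + Y (c(Y, G) = -7 + (Y + 3) = -7 + (3 + Y) = -4 + Y)
y(C) = 6*C
(((9559 - 432) + c(-29, -34)) - 17356)*(2927 + y(-44)) = (((9559 - 432) + (-4 - 29)) - 17356)*(2927 + 6*(-44)) = ((9127 - 33) - 17356)*(2927 - 264) = (9094 - 17356)*2663 = -8262*2663 = -22001706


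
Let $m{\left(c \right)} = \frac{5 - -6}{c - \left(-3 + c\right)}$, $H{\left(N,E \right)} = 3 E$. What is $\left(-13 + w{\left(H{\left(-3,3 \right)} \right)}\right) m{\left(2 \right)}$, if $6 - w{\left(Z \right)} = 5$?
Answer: $-44$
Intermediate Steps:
$w{\left(Z \right)} = 1$ ($w{\left(Z \right)} = 6 - 5 = 1$)
$m{\left(c \right)} = \frac{11}{3}$ ($m{\left(c \right)} = \frac{5 + 6}{3} = 11 \cdot \frac{1}{3} = \frac{11}{3}$)
$\left(-13 + w{\left(H{\left(-3,3 \right)} \right)}\right) m{\left(2 \right)} = \left(-13 + 1\right) \frac{11}{3} = \left(-12\right) \frac{11}{3} = -44$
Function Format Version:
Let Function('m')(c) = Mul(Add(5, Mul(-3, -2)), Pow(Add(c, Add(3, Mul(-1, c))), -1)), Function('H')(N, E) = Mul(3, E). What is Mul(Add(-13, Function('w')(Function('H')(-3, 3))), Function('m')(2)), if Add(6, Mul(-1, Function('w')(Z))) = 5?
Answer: -44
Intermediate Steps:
Function('w')(Z) = 1 (Function('w')(Z) = Add(6, Mul(-1, 5)) = Add(6, -5) = 1)
Function('m')(c) = Rational(11, 3) (Function('m')(c) = Mul(Add(5, 6), Pow(3, -1)) = Mul(11, Rational(1, 3)) = Rational(11, 3))
Mul(Add(-13, Function('w')(Function('H')(-3, 3))), Function('m')(2)) = Mul(Add(-13, 1), Rational(11, 3)) = Mul(-12, Rational(11, 3)) = -44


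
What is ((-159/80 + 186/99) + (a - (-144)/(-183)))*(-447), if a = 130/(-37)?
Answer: 3914468251/1986160 ≈ 1970.9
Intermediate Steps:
a = -130/37 (a = 130*(-1/37) = -130/37 ≈ -3.5135)
((-159/80 + 186/99) + (a - (-144)/(-183)))*(-447) = ((-159/80 + 186/99) + (-130/37 - (-144)/(-183)))*(-447) = ((-159*1/80 + 186*(1/99)) + (-130/37 - (-144)*(-1)/183))*(-447) = ((-159/80 + 62/33) + (-130/37 - 1*48/61))*(-447) = (-287/2640 + (-130/37 - 48/61))*(-447) = (-287/2640 - 9706/2257)*(-447) = -26271599/5958480*(-447) = 3914468251/1986160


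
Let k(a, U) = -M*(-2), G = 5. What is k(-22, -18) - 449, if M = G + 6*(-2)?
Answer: -463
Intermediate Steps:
M = -7 (M = 5 + 6*(-2) = 5 - 12 = -7)
k(a, U) = -14 (k(a, U) = -1*(-7)*(-2) = 7*(-2) = -14)
k(-22, -18) - 449 = -14 - 449 = -463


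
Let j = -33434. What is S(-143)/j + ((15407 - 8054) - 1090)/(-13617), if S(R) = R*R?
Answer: -487851175/455270778 ≈ -1.0716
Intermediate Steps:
S(R) = R²
S(-143)/j + ((15407 - 8054) - 1090)/(-13617) = (-143)²/(-33434) + ((15407 - 8054) - 1090)/(-13617) = 20449*(-1/33434) + (7353 - 1090)*(-1/13617) = -20449/33434 + 6263*(-1/13617) = -20449/33434 - 6263/13617 = -487851175/455270778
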